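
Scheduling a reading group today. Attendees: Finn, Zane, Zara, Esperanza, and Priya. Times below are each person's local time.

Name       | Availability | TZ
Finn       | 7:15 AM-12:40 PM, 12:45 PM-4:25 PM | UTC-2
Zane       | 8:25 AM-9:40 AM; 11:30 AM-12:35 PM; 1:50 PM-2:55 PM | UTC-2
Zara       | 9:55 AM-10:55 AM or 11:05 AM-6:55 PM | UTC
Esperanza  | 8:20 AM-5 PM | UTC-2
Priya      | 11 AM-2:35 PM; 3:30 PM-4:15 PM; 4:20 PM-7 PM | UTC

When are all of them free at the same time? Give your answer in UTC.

Finn in UTC: 09:15-14:40, 14:45-18:25 (add 2h to convert from UTC-2).
Zane in UTC: 10:25-11:40, 13:30-14:35, 15:50-16:55 (add 2h to convert from UTC-2).
Zara in UTC: 09:55-10:55, 11:05-18:55.
Esperanza in UTC: 10:20-19:00 (add 2h to convert from UTC-2).
Priya in UTC: 11:00-14:35, 15:30-16:15, 16:20-19:00.
Finn ∩ Zane: 10:25-11:40, 13:30-14:35, 15:50-16:55.
Finn ∩ Zane ∩ Zara: 10:25-10:55, 11:05-11:40, 13:30-14:35, 15:50-16:55.
Finn ∩ Zane ∩ Zara ∩ Esperanza: 10:25-10:55, 11:05-11:40, 13:30-14:35, 15:50-16:55.
Finn ∩ Zane ∩ Zara ∩ Esperanza ∩ Priya: 11:05-11:40, 13:30-14:35, 15:50-16:15, 16:20-16:55.
So the common availability across everyone is 11:05-11:40, 13:30-14:35, 15:50-16:15, 16:20-16:55.

11:05-11:40, 13:30-14:35, 15:50-16:15, 16:20-16:55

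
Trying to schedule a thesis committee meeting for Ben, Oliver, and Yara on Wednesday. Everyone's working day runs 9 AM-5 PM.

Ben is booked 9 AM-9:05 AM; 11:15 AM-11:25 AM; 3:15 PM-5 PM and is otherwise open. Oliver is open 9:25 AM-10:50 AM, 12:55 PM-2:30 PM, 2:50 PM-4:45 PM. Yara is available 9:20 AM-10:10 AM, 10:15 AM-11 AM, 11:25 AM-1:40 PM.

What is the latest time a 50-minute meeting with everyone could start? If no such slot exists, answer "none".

Ben free: 09:05-11:15, 11:25-15:15 (invert busy blocks within the working day).
Oliver free: 09:25-10:50, 12:55-14:30, 14:50-16:45.
Yara free: 09:20-10:10, 10:15-11:00, 11:25-13:40.
Ben ∩ Oliver: 09:25-10:50, 12:55-14:30, 14:50-15:15.
Ben ∩ Oliver ∩ Yara: 09:25-10:10, 10:15-10:50, 12:55-13:40.
No common window is at least 50 minutes long.

none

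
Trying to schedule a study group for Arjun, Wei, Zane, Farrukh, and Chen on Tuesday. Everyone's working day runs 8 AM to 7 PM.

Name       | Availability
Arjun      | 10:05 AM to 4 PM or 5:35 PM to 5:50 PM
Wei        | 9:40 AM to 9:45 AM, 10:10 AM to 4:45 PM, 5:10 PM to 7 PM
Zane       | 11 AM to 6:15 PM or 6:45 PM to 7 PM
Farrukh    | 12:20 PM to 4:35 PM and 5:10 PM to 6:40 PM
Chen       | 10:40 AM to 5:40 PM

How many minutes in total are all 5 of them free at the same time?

225

Arjun ∩ Wei: 10:10-16:00, 17:35-17:50.
Arjun ∩ Wei ∩ Zane: 11:00-16:00, 17:35-17:50.
Arjun ∩ Wei ∩ Zane ∩ Farrukh: 12:20-16:00, 17:35-17:50.
Arjun ∩ Wei ∩ Zane ∩ Farrukh ∩ Chen: 12:20-16:00, 17:35-17:40.
So the common availability across everyone is 12:20-16:00, 17:35-17:40.
Summing the common windows: 220 + 5 = 225 minutes.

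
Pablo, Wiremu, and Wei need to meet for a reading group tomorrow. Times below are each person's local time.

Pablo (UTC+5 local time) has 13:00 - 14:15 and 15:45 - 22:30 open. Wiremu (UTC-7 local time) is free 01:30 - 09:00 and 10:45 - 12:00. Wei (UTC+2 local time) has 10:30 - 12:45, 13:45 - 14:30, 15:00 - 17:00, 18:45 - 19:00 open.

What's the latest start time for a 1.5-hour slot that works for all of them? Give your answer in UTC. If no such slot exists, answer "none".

Pablo in UTC: 08:00-09:15, 10:45-17:30 (subtract 5h to convert from UTC+5).
Wiremu in UTC: 08:30-16:00, 17:45-19:00 (add 7h to convert from UTC-7).
Wei in UTC: 08:30-10:45, 11:45-12:30, 13:00-15:00, 16:45-17:00 (subtract 2h to convert from UTC+2).
Pablo ∩ Wiremu: 08:30-09:15, 10:45-16:00.
Pablo ∩ Wiremu ∩ Wei: 08:30-09:15, 11:45-12:30, 13:00-15:00.
The last common window of at least 90 minutes is 13:00-15:00; a 90-minute meeting can start as late as 13:30 and still end by 15:00.

13:30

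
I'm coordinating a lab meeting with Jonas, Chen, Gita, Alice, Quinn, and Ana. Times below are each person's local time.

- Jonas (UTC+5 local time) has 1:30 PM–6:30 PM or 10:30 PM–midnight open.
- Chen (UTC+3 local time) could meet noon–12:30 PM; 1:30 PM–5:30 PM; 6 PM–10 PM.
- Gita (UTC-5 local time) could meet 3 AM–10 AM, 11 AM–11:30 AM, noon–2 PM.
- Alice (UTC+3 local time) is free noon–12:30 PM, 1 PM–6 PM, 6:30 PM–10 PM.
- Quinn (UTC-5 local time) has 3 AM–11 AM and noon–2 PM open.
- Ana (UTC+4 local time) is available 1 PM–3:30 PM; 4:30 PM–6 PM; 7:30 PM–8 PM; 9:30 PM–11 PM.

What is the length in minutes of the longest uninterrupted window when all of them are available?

Jonas in UTC: 08:30-13:30, 17:30-19:00 (subtract 5h to convert from UTC+5).
Chen in UTC: 09:00-09:30, 10:30-14:30, 15:00-19:00 (subtract 3h to convert from UTC+3).
Gita in UTC: 08:00-15:00, 16:00-16:30, 17:00-19:00 (add 5h to convert from UTC-5).
Alice in UTC: 09:00-09:30, 10:00-15:00, 15:30-19:00 (subtract 3h to convert from UTC+3).
Quinn in UTC: 08:00-16:00, 17:00-19:00 (add 5h to convert from UTC-5).
Ana in UTC: 09:00-11:30, 12:30-14:00, 15:30-16:00, 17:30-19:00 (subtract 4h to convert from UTC+4).
Jonas ∩ Chen: 09:00-09:30, 10:30-13:30, 17:30-19:00.
Jonas ∩ Chen ∩ Gita: 09:00-09:30, 10:30-13:30, 17:30-19:00.
Jonas ∩ Chen ∩ Gita ∩ Alice: 09:00-09:30, 10:30-13:30, 17:30-19:00.
Jonas ∩ Chen ∩ Gita ∩ Alice ∩ Quinn: 09:00-09:30, 10:30-13:30, 17:30-19:00.
Jonas ∩ Chen ∩ Gita ∩ Alice ∩ Quinn ∩ Ana: 09:00-09:30, 10:30-11:30, 12:30-13:30, 17:30-19:00.
The longest is 17:30-19:00 at 90 minutes.

90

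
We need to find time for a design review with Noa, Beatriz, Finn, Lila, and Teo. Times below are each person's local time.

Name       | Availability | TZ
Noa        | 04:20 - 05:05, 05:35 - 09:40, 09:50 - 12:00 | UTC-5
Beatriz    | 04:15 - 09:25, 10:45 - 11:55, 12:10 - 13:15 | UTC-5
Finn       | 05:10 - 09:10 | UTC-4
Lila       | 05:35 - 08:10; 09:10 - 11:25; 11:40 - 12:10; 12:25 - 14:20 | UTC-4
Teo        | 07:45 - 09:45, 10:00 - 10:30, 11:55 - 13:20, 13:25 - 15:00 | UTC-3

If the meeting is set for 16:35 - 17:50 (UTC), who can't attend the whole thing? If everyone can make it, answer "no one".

Beatriz, Finn, Noa

Noa in UTC: 09:20-10:05, 10:35-14:40, 14:50-17:00 (add 5h to convert from UTC-5).
Beatriz in UTC: 09:15-14:25, 15:45-16:55, 17:10-18:15 (add 5h to convert from UTC-5).
Finn in UTC: 09:10-13:10 (add 4h to convert from UTC-4).
Lila in UTC: 09:35-12:10, 13:10-15:25, 15:40-16:10, 16:25-18:20 (add 4h to convert from UTC-4).
Teo in UTC: 10:45-12:45, 13:00-13:30, 14:55-16:20, 16:25-18:00 (add 3h to convert from UTC-3).
Noa: not fully free for 16:35-17:50. Beatriz: not fully free for 16:35-17:50. Finn: not fully free for 16:35-17:50. Lila: free for 16:35-17:50. Teo: free for 16:35-17:50.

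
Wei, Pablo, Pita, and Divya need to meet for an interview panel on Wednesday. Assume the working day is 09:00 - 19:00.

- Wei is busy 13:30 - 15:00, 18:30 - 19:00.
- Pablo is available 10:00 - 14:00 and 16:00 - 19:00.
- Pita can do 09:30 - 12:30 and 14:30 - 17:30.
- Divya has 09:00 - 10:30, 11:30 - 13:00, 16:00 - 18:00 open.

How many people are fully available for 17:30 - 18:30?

2

Wei free: 09:00-13:30, 15:00-18:30 (invert busy blocks within the working day).
Pablo free: 10:00-14:00, 16:00-19:00.
Pita free: 09:30-12:30, 14:30-17:30.
Divya free: 09:00-10:30, 11:30-13:00, 16:00-18:00.
Wei and Pablo can make the full 17:30-18:30 slot — that's 2.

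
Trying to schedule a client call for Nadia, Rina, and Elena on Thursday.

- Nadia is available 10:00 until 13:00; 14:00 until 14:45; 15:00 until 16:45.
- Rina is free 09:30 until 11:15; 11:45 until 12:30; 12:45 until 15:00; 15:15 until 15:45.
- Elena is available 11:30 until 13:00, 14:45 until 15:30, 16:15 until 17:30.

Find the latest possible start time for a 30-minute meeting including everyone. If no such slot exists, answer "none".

Nadia ∩ Rina: 10:00-11:15, 11:45-12:30, 12:45-13:00, 14:00-14:45, 15:15-15:45.
Nadia ∩ Rina ∩ Elena: 11:45-12:30, 12:45-13:00, 15:15-15:30.
So the common availability across everyone is 11:45-12:30, 12:45-13:00, 15:15-15:30.
The last common window of at least 30 minutes is 11:45-12:30; a 30-minute meeting can start as late as 12:00 and still end by 12:30.

12:00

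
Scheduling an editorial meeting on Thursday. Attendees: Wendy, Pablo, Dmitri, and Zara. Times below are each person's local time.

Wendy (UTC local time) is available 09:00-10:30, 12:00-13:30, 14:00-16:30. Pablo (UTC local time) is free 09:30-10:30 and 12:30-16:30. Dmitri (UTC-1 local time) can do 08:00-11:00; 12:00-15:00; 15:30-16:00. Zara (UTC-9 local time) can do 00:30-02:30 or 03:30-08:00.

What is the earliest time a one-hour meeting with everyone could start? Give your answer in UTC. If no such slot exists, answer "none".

09:30

Wendy in UTC: 09:00-10:30, 12:00-13:30, 14:00-16:30.
Pablo in UTC: 09:30-10:30, 12:30-16:30.
Dmitri in UTC: 09:00-12:00, 13:00-16:00, 16:30-17:00 (add 1h to convert from UTC-1).
Zara in UTC: 09:30-11:30, 12:30-17:00 (add 9h to convert from UTC-9).
Wendy ∩ Pablo: 09:30-10:30, 12:30-13:30, 14:00-16:30.
Wendy ∩ Pablo ∩ Dmitri: 09:30-10:30, 13:00-13:30, 14:00-16:00.
Wendy ∩ Pablo ∩ Dmitri ∩ Zara: 09:30-10:30, 13:00-13:30, 14:00-16:00.
The first common window of at least 60 minutes is 09:30-10:30, so the earliest start is 09:30.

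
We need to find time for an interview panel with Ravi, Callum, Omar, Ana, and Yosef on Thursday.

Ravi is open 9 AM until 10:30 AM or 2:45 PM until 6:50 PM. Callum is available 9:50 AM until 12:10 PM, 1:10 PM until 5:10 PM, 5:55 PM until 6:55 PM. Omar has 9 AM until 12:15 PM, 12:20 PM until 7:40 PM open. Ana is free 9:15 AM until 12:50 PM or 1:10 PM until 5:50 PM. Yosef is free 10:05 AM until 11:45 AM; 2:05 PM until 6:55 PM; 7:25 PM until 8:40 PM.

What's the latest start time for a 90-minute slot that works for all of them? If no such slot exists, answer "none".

Ravi ∩ Callum: 09:50-10:30, 14:45-17:10, 17:55-18:50.
Ravi ∩ Callum ∩ Omar: 09:50-10:30, 14:45-17:10, 17:55-18:50.
Ravi ∩ Callum ∩ Omar ∩ Ana: 09:50-10:30, 14:45-17:10.
Ravi ∩ Callum ∩ Omar ∩ Ana ∩ Yosef: 10:05-10:30, 14:45-17:10.
So the common availability across everyone is 10:05-10:30, 14:45-17:10.
The last common window of at least 90 minutes is 14:45-17:10; a 90-minute meeting can start as late as 15:40 and still end by 17:10.

15:40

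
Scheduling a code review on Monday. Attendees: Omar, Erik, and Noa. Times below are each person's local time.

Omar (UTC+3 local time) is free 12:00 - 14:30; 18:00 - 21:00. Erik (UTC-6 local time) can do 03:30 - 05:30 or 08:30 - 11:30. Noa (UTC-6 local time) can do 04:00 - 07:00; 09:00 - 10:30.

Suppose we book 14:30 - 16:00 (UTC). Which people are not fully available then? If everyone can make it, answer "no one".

Noa, Omar

Omar in UTC: 09:00-11:30, 15:00-18:00 (subtract 3h to convert from UTC+3).
Erik in UTC: 09:30-11:30, 14:30-17:30 (add 6h to convert from UTC-6).
Noa in UTC: 10:00-13:00, 15:00-16:30 (add 6h to convert from UTC-6).
Omar: not fully free for 14:30-16:00. Erik: free for 14:30-16:00. Noa: not fully free for 14:30-16:00.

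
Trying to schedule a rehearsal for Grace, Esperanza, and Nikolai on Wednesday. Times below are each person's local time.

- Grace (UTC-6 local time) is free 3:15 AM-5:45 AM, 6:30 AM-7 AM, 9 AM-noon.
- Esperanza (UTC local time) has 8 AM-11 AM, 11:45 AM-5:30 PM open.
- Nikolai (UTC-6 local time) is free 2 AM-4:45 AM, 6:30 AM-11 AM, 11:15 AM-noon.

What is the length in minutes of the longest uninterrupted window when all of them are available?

120

Grace in UTC: 09:15-11:45, 12:30-13:00, 15:00-18:00 (add 6h to convert from UTC-6).
Esperanza in UTC: 08:00-11:00, 11:45-17:30.
Nikolai in UTC: 08:00-10:45, 12:30-17:00, 17:15-18:00 (add 6h to convert from UTC-6).
Grace ∩ Esperanza: 09:15-11:00, 12:30-13:00, 15:00-17:30.
Grace ∩ Esperanza ∩ Nikolai: 09:15-10:45, 12:30-13:00, 15:00-17:00, 17:15-17:30.
The longest is 15:00-17:00 at 120 minutes.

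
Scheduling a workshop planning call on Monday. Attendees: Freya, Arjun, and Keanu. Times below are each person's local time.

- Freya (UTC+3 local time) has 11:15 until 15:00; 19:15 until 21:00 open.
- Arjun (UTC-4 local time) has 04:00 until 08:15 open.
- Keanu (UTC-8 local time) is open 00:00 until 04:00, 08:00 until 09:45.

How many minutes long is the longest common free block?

225

Freya in UTC: 08:15-12:00, 16:15-18:00 (subtract 3h to convert from UTC+3).
Arjun in UTC: 08:00-12:15 (add 4h to convert from UTC-4).
Keanu in UTC: 08:00-12:00, 16:00-17:45 (add 8h to convert from UTC-8).
Freya ∩ Arjun: 08:15-12:00.
Freya ∩ Arjun ∩ Keanu: 08:15-12:00.
So the common availability across everyone is 08:15-12:00.
The longest is 08:15-12:00 at 225 minutes.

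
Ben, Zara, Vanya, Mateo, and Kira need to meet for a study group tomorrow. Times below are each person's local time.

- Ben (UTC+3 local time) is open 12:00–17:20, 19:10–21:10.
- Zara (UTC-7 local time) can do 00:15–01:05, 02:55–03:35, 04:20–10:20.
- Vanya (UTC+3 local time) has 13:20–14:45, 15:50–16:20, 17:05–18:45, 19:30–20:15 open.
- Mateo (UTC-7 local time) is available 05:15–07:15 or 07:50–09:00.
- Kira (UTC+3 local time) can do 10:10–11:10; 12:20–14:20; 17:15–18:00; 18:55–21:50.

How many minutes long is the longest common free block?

0

Ben in UTC: 09:00-14:20, 16:10-18:10 (subtract 3h to convert from UTC+3).
Zara in UTC: 07:15-08:05, 09:55-10:35, 11:20-17:20 (add 7h to convert from UTC-7).
Vanya in UTC: 10:20-11:45, 12:50-13:20, 14:05-15:45, 16:30-17:15 (subtract 3h to convert from UTC+3).
Mateo in UTC: 12:15-14:15, 14:50-16:00 (add 7h to convert from UTC-7).
Kira in UTC: 07:10-08:10, 09:20-11:20, 14:15-15:00, 15:55-18:50 (subtract 3h to convert from UTC+3).
Ben ∩ Zara: 09:55-10:35, 11:20-14:20, 16:10-17:20.
Ben ∩ Zara ∩ Vanya: 10:20-10:35, 11:20-11:45, 12:50-13:20, 14:05-14:20, 16:30-17:15.
Ben ∩ Zara ∩ Vanya ∩ Mateo: 12:50-13:20, 14:05-14:15.
Ben ∩ Zara ∩ Vanya ∩ Mateo ∩ Kira: ∅.
There is no time when everyone is free.
No common window exists, so the longest block is 0 minutes.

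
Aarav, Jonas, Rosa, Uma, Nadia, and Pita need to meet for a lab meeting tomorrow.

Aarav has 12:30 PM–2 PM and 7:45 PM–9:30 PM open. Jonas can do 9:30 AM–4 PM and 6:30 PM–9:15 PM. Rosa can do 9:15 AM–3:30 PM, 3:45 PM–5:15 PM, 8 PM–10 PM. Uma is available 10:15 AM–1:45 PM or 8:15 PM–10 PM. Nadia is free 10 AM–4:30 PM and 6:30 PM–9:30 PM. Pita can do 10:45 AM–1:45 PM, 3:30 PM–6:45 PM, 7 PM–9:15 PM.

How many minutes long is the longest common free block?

Aarav ∩ Jonas: 12:30-14:00, 19:45-21:15.
Aarav ∩ Jonas ∩ Rosa: 12:30-14:00, 20:00-21:15.
Aarav ∩ Jonas ∩ Rosa ∩ Uma: 12:30-13:45, 20:15-21:15.
Aarav ∩ Jonas ∩ Rosa ∩ Uma ∩ Nadia: 12:30-13:45, 20:15-21:15.
Aarav ∩ Jonas ∩ Rosa ∩ Uma ∩ Nadia ∩ Pita: 12:30-13:45, 20:15-21:15.
The longest is 12:30-13:45 at 75 minutes.

75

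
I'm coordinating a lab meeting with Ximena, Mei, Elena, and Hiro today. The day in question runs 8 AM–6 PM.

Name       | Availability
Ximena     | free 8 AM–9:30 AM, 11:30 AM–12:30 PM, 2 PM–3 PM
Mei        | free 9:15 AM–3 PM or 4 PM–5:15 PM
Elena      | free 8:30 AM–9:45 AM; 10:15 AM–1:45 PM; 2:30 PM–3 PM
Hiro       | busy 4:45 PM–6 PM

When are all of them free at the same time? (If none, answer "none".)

09:15-09:30, 11:30-12:30, 14:30-15:00

Ximena free: 08:00-09:30, 11:30-12:30, 14:00-15:00.
Mei free: 09:15-15:00, 16:00-17:15.
Elena free: 08:30-09:45, 10:15-13:45, 14:30-15:00.
Hiro free: 08:00-16:45 (invert busy blocks within the working day).
Ximena ∩ Mei: 09:15-09:30, 11:30-12:30, 14:00-15:00.
Ximena ∩ Mei ∩ Elena: 09:15-09:30, 11:30-12:30, 14:30-15:00.
Ximena ∩ Mei ∩ Elena ∩ Hiro: 09:15-09:30, 11:30-12:30, 14:30-15:00.
So the common availability across everyone is 09:15-09:30, 11:30-12:30, 14:30-15:00.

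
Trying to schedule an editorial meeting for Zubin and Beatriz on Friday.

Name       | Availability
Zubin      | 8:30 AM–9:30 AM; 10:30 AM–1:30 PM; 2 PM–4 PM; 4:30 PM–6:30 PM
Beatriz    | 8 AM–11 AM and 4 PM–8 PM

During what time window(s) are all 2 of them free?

08:30-09:30, 10:30-11:00, 16:30-18:30

Zubin ∩ Beatriz: 08:30-09:30, 10:30-11:00, 16:30-18:30.
Those are the intersection windows.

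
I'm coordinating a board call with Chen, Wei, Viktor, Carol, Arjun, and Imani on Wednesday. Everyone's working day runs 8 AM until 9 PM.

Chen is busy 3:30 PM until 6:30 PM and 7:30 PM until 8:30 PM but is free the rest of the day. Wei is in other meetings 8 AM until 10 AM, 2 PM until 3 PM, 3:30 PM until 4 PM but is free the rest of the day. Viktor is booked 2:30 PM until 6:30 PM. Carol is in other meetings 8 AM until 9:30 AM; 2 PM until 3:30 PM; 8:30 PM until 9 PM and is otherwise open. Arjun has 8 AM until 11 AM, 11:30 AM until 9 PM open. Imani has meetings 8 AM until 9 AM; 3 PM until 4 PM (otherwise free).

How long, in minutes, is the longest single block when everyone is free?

150

Chen free: 08:00-15:30, 18:30-19:30, 20:30-21:00 (invert busy blocks within the working day).
Wei free: 10:00-14:00, 15:00-15:30, 16:00-21:00 (invert busy blocks within the working day).
Viktor free: 08:00-14:30, 18:30-21:00 (invert busy blocks within the working day).
Carol free: 09:30-14:00, 15:30-20:30 (invert busy blocks within the working day).
Arjun free: 08:00-11:00, 11:30-21:00.
Imani free: 09:00-15:00, 16:00-21:00 (invert busy blocks within the working day).
Chen ∩ Wei: 10:00-14:00, 15:00-15:30, 18:30-19:30, 20:30-21:00.
Chen ∩ Wei ∩ Viktor: 10:00-14:00, 18:30-19:30, 20:30-21:00.
Chen ∩ Wei ∩ Viktor ∩ Carol: 10:00-14:00, 18:30-19:30.
Chen ∩ Wei ∩ Viktor ∩ Carol ∩ Arjun: 10:00-11:00, 11:30-14:00, 18:30-19:30.
Chen ∩ Wei ∩ Viktor ∩ Carol ∩ Arjun ∩ Imani: 10:00-11:00, 11:30-14:00, 18:30-19:30.
So the common availability across everyone is 10:00-11:00, 11:30-14:00, 18:30-19:30.
The longest is 11:30-14:00 at 150 minutes.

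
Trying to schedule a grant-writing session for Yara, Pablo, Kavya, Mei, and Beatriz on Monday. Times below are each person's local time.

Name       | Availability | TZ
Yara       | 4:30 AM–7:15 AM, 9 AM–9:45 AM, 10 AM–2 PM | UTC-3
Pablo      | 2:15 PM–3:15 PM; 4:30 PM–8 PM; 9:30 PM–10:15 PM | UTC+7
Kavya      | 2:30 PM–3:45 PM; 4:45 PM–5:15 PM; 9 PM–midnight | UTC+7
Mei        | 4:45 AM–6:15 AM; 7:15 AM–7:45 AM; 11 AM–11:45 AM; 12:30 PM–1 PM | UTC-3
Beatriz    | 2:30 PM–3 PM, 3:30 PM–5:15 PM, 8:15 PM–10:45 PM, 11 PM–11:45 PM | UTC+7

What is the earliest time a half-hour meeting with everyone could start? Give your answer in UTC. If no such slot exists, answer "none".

none

Yara in UTC: 07:30-10:15, 12:00-12:45, 13:00-17:00 (add 3h to convert from UTC-3).
Pablo in UTC: 07:15-08:15, 09:30-13:00, 14:30-15:15 (subtract 7h to convert from UTC+7).
Kavya in UTC: 07:30-08:45, 09:45-10:15, 14:00-17:00 (subtract 7h to convert from UTC+7).
Mei in UTC: 07:45-09:15, 10:15-10:45, 14:00-14:45, 15:30-16:00 (add 3h to convert from UTC-3).
Beatriz in UTC: 07:30-08:00, 08:30-10:15, 13:15-15:45, 16:00-16:45 (subtract 7h to convert from UTC+7).
Yara ∩ Pablo: 07:30-08:15, 09:30-10:15, 12:00-12:45, 14:30-15:15.
Yara ∩ Pablo ∩ Kavya: 07:30-08:15, 09:45-10:15, 14:30-15:15.
Yara ∩ Pablo ∩ Kavya ∩ Mei: 07:45-08:15, 14:30-14:45.
Yara ∩ Pablo ∩ Kavya ∩ Mei ∩ Beatriz: 07:45-08:00, 14:30-14:45.
No common window is at least 30 minutes long.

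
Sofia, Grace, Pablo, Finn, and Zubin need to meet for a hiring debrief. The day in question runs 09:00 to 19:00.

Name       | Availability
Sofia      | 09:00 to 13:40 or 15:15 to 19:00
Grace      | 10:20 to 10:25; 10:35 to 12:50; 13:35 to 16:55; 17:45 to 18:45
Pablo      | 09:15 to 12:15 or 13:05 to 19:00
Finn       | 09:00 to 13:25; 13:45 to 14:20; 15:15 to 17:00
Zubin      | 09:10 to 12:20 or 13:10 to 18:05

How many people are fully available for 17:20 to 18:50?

2

Sofia and Pablo can make the full 17:20-18:50 slot — that's 2.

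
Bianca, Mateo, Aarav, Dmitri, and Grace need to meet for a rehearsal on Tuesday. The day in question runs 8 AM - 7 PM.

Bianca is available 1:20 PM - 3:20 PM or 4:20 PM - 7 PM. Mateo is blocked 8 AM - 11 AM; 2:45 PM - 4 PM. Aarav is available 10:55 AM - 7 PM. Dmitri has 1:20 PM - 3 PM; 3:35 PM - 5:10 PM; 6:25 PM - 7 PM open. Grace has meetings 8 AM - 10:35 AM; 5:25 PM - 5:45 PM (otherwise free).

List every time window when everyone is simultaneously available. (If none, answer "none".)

13:20-14:45, 16:20-17:10, 18:25-19:00

Bianca free: 13:20-15:20, 16:20-19:00.
Mateo free: 11:00-14:45, 16:00-19:00 (invert busy blocks within the working day).
Aarav free: 10:55-19:00.
Dmitri free: 13:20-15:00, 15:35-17:10, 18:25-19:00.
Grace free: 10:35-17:25, 17:45-19:00 (invert busy blocks within the working day).
Bianca ∩ Mateo: 13:20-14:45, 16:20-19:00.
Bianca ∩ Mateo ∩ Aarav: 13:20-14:45, 16:20-19:00.
Bianca ∩ Mateo ∩ Aarav ∩ Dmitri: 13:20-14:45, 16:20-17:10, 18:25-19:00.
Bianca ∩ Mateo ∩ Aarav ∩ Dmitri ∩ Grace: 13:20-14:45, 16:20-17:10, 18:25-19:00.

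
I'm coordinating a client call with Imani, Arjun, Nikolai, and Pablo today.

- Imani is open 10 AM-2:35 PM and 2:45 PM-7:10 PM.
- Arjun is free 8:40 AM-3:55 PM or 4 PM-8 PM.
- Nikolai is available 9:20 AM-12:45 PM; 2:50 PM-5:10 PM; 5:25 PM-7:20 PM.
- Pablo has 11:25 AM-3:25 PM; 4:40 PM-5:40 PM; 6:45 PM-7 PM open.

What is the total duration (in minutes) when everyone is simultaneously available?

175

Imani ∩ Arjun: 10:00-14:35, 14:45-15:55, 16:00-19:10.
Imani ∩ Arjun ∩ Nikolai: 10:00-12:45, 14:50-15:55, 16:00-17:10, 17:25-19:10.
Imani ∩ Arjun ∩ Nikolai ∩ Pablo: 11:25-12:45, 14:50-15:25, 16:40-17:10, 17:25-17:40, 18:45-19:00.
Summing the common windows: 80 + 35 + 30 + 15 + 15 = 175 minutes.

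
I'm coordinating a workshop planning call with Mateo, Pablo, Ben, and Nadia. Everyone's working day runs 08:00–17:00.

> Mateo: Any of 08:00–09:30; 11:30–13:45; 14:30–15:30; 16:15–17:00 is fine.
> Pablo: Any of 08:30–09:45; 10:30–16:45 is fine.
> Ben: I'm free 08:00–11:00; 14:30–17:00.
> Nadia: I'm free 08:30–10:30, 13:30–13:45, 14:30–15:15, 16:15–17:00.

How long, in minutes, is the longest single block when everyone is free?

60

Mateo ∩ Pablo: 08:30-09:30, 11:30-13:45, 14:30-15:30, 16:15-16:45.
Mateo ∩ Pablo ∩ Ben: 08:30-09:30, 14:30-15:30, 16:15-16:45.
Mateo ∩ Pablo ∩ Ben ∩ Nadia: 08:30-09:30, 14:30-15:15, 16:15-16:45.
Those are the intersection windows.
The longest is 08:30-09:30 at 60 minutes.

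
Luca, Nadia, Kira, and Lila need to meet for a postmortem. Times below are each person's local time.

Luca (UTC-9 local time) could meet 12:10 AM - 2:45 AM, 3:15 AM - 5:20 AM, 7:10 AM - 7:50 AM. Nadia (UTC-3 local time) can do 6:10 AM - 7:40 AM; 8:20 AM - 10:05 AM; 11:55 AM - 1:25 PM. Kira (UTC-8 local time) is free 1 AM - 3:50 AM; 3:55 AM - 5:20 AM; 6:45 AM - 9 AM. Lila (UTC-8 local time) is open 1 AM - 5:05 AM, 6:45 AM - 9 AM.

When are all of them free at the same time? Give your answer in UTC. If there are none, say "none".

Luca in UTC: 09:10-11:45, 12:15-14:20, 16:10-16:50 (add 9h to convert from UTC-9).
Nadia in UTC: 09:10-10:40, 11:20-13:05, 14:55-16:25 (add 3h to convert from UTC-3).
Kira in UTC: 09:00-11:50, 11:55-13:20, 14:45-17:00 (add 8h to convert from UTC-8).
Lila in UTC: 09:00-13:05, 14:45-17:00 (add 8h to convert from UTC-8).
Luca ∩ Nadia: 09:10-10:40, 11:20-11:45, 12:15-13:05, 16:10-16:25.
Luca ∩ Nadia ∩ Kira: 09:10-10:40, 11:20-11:45, 12:15-13:05, 16:10-16:25.
Luca ∩ Nadia ∩ Kira ∩ Lila: 09:10-10:40, 11:20-11:45, 12:15-13:05, 16:10-16:25.
So the common availability across everyone is 09:10-10:40, 11:20-11:45, 12:15-13:05, 16:10-16:25.

09:10-10:40, 11:20-11:45, 12:15-13:05, 16:10-16:25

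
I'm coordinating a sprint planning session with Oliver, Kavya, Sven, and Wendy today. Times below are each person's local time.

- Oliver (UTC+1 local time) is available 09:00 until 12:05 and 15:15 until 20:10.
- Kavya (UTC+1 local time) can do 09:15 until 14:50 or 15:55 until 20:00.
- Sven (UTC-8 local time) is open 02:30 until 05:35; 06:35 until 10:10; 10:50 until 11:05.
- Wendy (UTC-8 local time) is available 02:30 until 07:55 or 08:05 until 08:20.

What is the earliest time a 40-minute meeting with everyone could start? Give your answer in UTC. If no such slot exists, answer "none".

14:55

Oliver in UTC: 08:00-11:05, 14:15-19:10 (subtract 1h to convert from UTC+1).
Kavya in UTC: 08:15-13:50, 14:55-19:00 (subtract 1h to convert from UTC+1).
Sven in UTC: 10:30-13:35, 14:35-18:10, 18:50-19:05 (add 8h to convert from UTC-8).
Wendy in UTC: 10:30-15:55, 16:05-16:20 (add 8h to convert from UTC-8).
Oliver ∩ Kavya: 08:15-11:05, 14:55-19:00.
Oliver ∩ Kavya ∩ Sven: 10:30-11:05, 14:55-18:10, 18:50-19:00.
Oliver ∩ Kavya ∩ Sven ∩ Wendy: 10:30-11:05, 14:55-15:55, 16:05-16:20.
Those are the intersection windows.
The first common window of at least 40 minutes is 14:55-15:55, so the earliest start is 14:55.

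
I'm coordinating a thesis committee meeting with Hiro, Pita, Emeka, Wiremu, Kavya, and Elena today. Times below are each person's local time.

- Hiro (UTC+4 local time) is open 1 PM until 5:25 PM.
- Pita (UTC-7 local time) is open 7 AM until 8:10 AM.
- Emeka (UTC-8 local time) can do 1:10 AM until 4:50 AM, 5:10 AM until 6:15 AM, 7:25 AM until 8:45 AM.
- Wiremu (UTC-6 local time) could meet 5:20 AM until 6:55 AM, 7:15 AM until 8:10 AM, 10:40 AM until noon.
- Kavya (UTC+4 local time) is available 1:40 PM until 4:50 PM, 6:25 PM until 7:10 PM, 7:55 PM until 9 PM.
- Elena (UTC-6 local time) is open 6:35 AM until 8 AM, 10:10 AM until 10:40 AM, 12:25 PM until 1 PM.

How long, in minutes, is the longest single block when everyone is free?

Hiro in UTC: 09:00-13:25 (subtract 4h to convert from UTC+4).
Pita in UTC: 14:00-15:10 (add 7h to convert from UTC-7).
Emeka in UTC: 09:10-12:50, 13:10-14:15, 15:25-16:45 (add 8h to convert from UTC-8).
Wiremu in UTC: 11:20-12:55, 13:15-14:10, 16:40-18:00 (add 6h to convert from UTC-6).
Kavya in UTC: 09:40-12:50, 14:25-15:10, 15:55-17:00 (subtract 4h to convert from UTC+4).
Elena in UTC: 12:35-14:00, 16:10-16:40, 18:25-19:00 (add 6h to convert from UTC-6).
Hiro ∩ Pita: ∅.
Hiro ∩ Pita ∩ Emeka: ∅.
Hiro ∩ Pita ∩ Emeka ∩ Wiremu: ∅.
Hiro ∩ Pita ∩ Emeka ∩ Wiremu ∩ Kavya: ∅.
Hiro ∩ Pita ∩ Emeka ∩ Wiremu ∩ Kavya ∩ Elena: ∅.
There is no time when everyone is free.
No common window exists, so the longest block is 0 minutes.

0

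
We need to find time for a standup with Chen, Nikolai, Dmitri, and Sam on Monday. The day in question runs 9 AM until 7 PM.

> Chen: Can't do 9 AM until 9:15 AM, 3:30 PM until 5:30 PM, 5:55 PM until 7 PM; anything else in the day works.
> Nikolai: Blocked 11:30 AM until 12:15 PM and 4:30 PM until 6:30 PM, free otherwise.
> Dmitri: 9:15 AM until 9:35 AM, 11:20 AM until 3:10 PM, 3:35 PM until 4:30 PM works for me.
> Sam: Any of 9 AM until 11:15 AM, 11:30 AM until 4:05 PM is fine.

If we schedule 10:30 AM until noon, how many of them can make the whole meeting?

1

Chen free: 09:15-15:30, 17:30-17:55 (invert busy blocks within the working day).
Nikolai free: 09:00-11:30, 12:15-16:30, 18:30-19:00 (invert busy blocks within the working day).
Dmitri free: 09:15-09:35, 11:20-15:10, 15:35-16:30.
Sam free: 09:00-11:15, 11:30-16:05.
Chen can make the full 10:30-12:00 slot — that's 1.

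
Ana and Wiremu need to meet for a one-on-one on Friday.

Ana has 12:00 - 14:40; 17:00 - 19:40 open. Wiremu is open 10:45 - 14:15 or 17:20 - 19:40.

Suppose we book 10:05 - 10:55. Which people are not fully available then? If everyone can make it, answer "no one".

Ana, Wiremu

Ana: not fully free for 10:05-10:55. Wiremu: not fully free for 10:05-10:55.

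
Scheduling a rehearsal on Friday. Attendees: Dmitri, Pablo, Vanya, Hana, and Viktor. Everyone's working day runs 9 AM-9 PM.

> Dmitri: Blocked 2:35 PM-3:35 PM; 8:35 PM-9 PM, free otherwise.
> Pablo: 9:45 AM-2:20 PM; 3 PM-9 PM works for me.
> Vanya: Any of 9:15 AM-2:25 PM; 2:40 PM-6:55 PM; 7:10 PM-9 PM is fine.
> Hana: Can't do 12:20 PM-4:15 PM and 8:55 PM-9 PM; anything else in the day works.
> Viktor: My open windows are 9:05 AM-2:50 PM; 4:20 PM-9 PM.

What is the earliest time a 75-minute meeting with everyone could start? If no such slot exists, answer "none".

Dmitri free: 09:00-14:35, 15:35-20:35 (invert busy blocks within the working day).
Pablo free: 09:45-14:20, 15:00-21:00.
Vanya free: 09:15-14:25, 14:40-18:55, 19:10-21:00.
Hana free: 09:00-12:20, 16:15-20:55 (invert busy blocks within the working day).
Viktor free: 09:05-14:50, 16:20-21:00.
Dmitri ∩ Pablo: 09:45-14:20, 15:35-20:35.
Dmitri ∩ Pablo ∩ Vanya: 09:45-14:20, 15:35-18:55, 19:10-20:35.
Dmitri ∩ Pablo ∩ Vanya ∩ Hana: 09:45-12:20, 16:15-18:55, 19:10-20:35.
Dmitri ∩ Pablo ∩ Vanya ∩ Hana ∩ Viktor: 09:45-12:20, 16:20-18:55, 19:10-20:35.
The first common window of at least 75 minutes is 09:45-12:20, so the earliest start is 09:45.

09:45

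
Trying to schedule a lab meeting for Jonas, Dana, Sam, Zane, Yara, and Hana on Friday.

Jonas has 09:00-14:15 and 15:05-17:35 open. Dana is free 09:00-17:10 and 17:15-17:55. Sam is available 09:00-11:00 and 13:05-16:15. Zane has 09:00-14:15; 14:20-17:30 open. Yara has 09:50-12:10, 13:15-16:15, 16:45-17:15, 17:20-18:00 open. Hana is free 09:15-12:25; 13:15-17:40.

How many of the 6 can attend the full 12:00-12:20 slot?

Jonas, Dana, Zane, and Hana can make the full 12:00-12:20 slot — that's 4.

4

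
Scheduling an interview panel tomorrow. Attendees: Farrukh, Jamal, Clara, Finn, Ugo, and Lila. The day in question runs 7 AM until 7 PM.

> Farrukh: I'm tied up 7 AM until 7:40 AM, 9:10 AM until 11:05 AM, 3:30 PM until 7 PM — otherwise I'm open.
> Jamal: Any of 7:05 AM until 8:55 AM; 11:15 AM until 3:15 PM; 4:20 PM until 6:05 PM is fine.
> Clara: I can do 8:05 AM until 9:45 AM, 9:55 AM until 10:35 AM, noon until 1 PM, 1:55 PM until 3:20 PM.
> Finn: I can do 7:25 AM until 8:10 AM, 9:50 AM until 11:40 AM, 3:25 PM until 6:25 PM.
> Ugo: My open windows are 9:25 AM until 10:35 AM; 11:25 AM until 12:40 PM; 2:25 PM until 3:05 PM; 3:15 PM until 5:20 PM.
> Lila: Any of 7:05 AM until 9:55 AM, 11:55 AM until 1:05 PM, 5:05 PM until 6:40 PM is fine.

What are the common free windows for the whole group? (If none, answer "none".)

Farrukh free: 07:40-09:10, 11:05-15:30 (invert busy blocks within the working day).
Jamal free: 07:05-08:55, 11:15-15:15, 16:20-18:05.
Clara free: 08:05-09:45, 09:55-10:35, 12:00-13:00, 13:55-15:20.
Finn free: 07:25-08:10, 09:50-11:40, 15:25-18:25.
Ugo free: 09:25-10:35, 11:25-12:40, 14:25-15:05, 15:15-17:20.
Lila free: 07:05-09:55, 11:55-13:05, 17:05-18:40.
Farrukh ∩ Jamal: 07:40-08:55, 11:15-15:15.
Farrukh ∩ Jamal ∩ Clara: 08:05-08:55, 12:00-13:00, 13:55-15:15.
Farrukh ∩ Jamal ∩ Clara ∩ Finn: 08:05-08:10.
Farrukh ∩ Jamal ∩ Clara ∩ Finn ∩ Ugo: ∅.
Farrukh ∩ Jamal ∩ Clara ∩ Finn ∩ Ugo ∩ Lila: ∅.
There is no time when everyone is free.

none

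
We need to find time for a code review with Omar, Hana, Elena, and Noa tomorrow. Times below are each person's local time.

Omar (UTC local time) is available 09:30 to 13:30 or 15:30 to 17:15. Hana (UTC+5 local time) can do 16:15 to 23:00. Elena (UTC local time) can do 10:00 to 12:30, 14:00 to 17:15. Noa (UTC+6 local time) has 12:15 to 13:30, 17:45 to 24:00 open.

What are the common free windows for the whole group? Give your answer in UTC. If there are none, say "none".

11:45-12:30, 15:30-17:15

Omar in UTC: 09:30-13:30, 15:30-17:15.
Hana in UTC: 11:15-18:00 (subtract 5h to convert from UTC+5).
Elena in UTC: 10:00-12:30, 14:00-17:15.
Noa in UTC: 06:15-07:30, 11:45-18:00 (subtract 6h to convert from UTC+6).
Omar ∩ Hana: 11:15-13:30, 15:30-17:15.
Omar ∩ Hana ∩ Elena: 11:15-12:30, 15:30-17:15.
Omar ∩ Hana ∩ Elena ∩ Noa: 11:45-12:30, 15:30-17:15.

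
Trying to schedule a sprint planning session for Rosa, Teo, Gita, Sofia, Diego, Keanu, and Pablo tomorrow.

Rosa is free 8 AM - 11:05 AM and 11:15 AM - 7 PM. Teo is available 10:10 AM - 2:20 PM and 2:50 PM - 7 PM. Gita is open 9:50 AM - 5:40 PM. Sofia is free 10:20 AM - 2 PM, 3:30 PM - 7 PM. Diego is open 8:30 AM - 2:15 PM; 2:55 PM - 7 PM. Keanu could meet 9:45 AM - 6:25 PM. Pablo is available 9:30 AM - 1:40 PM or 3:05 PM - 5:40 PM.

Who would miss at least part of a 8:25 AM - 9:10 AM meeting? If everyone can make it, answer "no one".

Diego, Gita, Keanu, Pablo, Sofia, Teo

Rosa: free for 08:25-09:10. Teo: not fully free for 08:25-09:10. Gita: not fully free for 08:25-09:10. Sofia: not fully free for 08:25-09:10. Diego: not fully free for 08:25-09:10. Keanu: not fully free for 08:25-09:10. Pablo: not fully free for 08:25-09:10.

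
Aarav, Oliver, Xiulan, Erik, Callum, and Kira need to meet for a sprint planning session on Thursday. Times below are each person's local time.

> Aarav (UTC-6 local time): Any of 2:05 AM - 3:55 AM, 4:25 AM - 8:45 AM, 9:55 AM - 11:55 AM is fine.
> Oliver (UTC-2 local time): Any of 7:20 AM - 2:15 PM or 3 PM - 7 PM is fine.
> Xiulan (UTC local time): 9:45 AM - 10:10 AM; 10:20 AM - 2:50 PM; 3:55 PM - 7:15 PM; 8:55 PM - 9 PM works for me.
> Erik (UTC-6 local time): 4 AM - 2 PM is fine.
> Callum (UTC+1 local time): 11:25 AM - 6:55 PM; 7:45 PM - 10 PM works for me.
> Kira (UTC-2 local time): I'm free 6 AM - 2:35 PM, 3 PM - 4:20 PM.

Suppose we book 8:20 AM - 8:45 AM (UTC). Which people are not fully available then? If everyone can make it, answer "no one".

Aarav in UTC: 08:05-09:55, 10:25-14:45, 15:55-17:55 (add 6h to convert from UTC-6).
Oliver in UTC: 09:20-16:15, 17:00-21:00 (add 2h to convert from UTC-2).
Xiulan in UTC: 09:45-10:10, 10:20-14:50, 15:55-19:15, 20:55-21:00.
Erik in UTC: 10:00-20:00 (add 6h to convert from UTC-6).
Callum in UTC: 10:25-17:55, 18:45-21:00 (subtract 1h to convert from UTC+1).
Kira in UTC: 08:00-16:35, 17:00-18:20 (add 2h to convert from UTC-2).
Aarav: free for 08:20-08:45. Oliver: not fully free for 08:20-08:45. Xiulan: not fully free for 08:20-08:45. Erik: not fully free for 08:20-08:45. Callum: not fully free for 08:20-08:45. Kira: free for 08:20-08:45.

Callum, Erik, Oliver, Xiulan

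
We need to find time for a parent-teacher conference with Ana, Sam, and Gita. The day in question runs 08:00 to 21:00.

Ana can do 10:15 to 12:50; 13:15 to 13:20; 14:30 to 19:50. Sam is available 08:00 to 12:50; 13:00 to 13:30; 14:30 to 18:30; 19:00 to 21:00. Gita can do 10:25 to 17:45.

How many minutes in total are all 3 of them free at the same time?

345

Ana ∩ Sam: 10:15-12:50, 13:15-13:20, 14:30-18:30, 19:00-19:50.
Ana ∩ Sam ∩ Gita: 10:25-12:50, 13:15-13:20, 14:30-17:45.
Summing the common windows: 145 + 5 + 195 = 345 minutes.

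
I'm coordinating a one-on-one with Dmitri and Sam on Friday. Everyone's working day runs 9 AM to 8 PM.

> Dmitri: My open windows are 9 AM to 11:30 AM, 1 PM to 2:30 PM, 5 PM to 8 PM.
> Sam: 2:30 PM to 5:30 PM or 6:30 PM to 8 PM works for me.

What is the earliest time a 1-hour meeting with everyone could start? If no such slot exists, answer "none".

18:30

Dmitri ∩ Sam: 17:00-17:30, 18:30-20:00.
The first common window of at least 60 minutes is 18:30-20:00, so the earliest start is 18:30.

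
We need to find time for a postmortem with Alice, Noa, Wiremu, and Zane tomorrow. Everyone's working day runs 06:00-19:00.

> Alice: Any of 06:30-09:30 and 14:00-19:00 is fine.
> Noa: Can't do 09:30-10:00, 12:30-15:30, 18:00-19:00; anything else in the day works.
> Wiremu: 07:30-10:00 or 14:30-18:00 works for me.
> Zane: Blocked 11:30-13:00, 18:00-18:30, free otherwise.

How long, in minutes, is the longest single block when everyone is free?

Alice free: 06:30-09:30, 14:00-19:00.
Noa free: 06:00-09:30, 10:00-12:30, 15:30-18:00 (invert busy blocks within the working day).
Wiremu free: 07:30-10:00, 14:30-18:00.
Zane free: 06:00-11:30, 13:00-18:00, 18:30-19:00 (invert busy blocks within the working day).
Alice ∩ Noa: 06:30-09:30, 15:30-18:00.
Alice ∩ Noa ∩ Wiremu: 07:30-09:30, 15:30-18:00.
Alice ∩ Noa ∩ Wiremu ∩ Zane: 07:30-09:30, 15:30-18:00.
The longest is 15:30-18:00 at 150 minutes.

150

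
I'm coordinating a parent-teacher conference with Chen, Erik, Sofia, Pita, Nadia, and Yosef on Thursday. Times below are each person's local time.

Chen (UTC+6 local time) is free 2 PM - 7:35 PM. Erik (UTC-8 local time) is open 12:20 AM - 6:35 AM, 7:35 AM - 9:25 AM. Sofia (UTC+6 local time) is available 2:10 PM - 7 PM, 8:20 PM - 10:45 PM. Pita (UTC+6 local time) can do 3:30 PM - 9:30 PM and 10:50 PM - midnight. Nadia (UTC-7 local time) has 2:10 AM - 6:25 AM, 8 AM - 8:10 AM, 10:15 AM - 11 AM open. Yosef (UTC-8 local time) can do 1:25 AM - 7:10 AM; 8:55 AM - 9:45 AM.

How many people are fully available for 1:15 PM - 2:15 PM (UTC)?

3

Chen in UTC: 08:00-13:35 (subtract 6h to convert from UTC+6).
Erik in UTC: 08:20-14:35, 15:35-17:25 (add 8h to convert from UTC-8).
Sofia in UTC: 08:10-13:00, 14:20-16:45 (subtract 6h to convert from UTC+6).
Pita in UTC: 09:30-15:30, 16:50-18:00 (subtract 6h to convert from UTC+6).
Nadia in UTC: 09:10-13:25, 15:00-15:10, 17:15-18:00 (add 7h to convert from UTC-7).
Yosef in UTC: 09:25-15:10, 16:55-17:45 (add 8h to convert from UTC-8).
Erik, Pita, and Yosef can make the full 13:15-14:15 slot — that's 3.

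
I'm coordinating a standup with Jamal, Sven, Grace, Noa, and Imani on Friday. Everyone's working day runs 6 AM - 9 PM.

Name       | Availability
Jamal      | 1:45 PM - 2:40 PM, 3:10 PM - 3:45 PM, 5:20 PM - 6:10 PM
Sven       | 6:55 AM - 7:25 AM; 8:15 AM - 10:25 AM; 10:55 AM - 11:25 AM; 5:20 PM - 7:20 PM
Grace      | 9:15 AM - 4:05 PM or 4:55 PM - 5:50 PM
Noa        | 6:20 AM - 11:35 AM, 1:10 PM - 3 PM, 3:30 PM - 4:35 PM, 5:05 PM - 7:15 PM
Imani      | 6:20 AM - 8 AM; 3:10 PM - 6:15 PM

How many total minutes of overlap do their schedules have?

Jamal ∩ Sven: 17:20-18:10.
Jamal ∩ Sven ∩ Grace: 17:20-17:50.
Jamal ∩ Sven ∩ Grace ∩ Noa: 17:20-17:50.
Jamal ∩ Sven ∩ Grace ∩ Noa ∩ Imani: 17:20-17:50.
That's a single block of 30 minutes.

30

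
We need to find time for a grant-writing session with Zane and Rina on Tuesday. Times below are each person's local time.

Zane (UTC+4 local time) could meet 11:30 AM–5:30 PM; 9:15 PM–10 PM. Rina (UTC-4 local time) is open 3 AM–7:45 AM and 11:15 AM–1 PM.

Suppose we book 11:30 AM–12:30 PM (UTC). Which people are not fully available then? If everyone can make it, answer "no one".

Zane in UTC: 07:30-13:30, 17:15-18:00 (subtract 4h to convert from UTC+4).
Rina in UTC: 07:00-11:45, 15:15-17:00 (add 4h to convert from UTC-4).
Zane: free for 11:30-12:30. Rina: not fully free for 11:30-12:30.

Rina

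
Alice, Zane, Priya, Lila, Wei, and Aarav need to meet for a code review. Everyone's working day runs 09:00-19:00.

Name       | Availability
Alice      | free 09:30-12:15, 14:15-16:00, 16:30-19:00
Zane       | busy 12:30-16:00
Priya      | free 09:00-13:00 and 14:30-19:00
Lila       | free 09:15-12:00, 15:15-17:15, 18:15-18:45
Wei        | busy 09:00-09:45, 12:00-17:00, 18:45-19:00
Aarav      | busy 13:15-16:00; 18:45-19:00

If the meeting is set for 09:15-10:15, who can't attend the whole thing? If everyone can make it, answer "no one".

Alice, Wei

Alice free: 09:30-12:15, 14:15-16:00, 16:30-19:00.
Zane free: 09:00-12:30, 16:00-19:00 (invert busy blocks within the working day).
Priya free: 09:00-13:00, 14:30-19:00.
Lila free: 09:15-12:00, 15:15-17:15, 18:15-18:45.
Wei free: 09:45-12:00, 17:00-18:45 (invert busy blocks within the working day).
Aarav free: 09:00-13:15, 16:00-18:45 (invert busy blocks within the working day).
Alice: not fully free for 09:15-10:15. Zane: free for 09:15-10:15. Priya: free for 09:15-10:15. Lila: free for 09:15-10:15. Wei: not fully free for 09:15-10:15. Aarav: free for 09:15-10:15.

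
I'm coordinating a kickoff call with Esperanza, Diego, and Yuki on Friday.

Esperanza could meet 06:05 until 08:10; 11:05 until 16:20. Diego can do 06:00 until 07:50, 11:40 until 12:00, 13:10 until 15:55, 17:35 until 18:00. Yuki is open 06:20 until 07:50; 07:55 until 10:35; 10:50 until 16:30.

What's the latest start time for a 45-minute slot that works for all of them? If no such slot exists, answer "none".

Esperanza ∩ Diego: 06:05-07:50, 11:40-12:00, 13:10-15:55.
Esperanza ∩ Diego ∩ Yuki: 06:20-07:50, 11:40-12:00, 13:10-15:55.
So the common availability across everyone is 06:20-07:50, 11:40-12:00, 13:10-15:55.
The last common window of at least 45 minutes is 13:10-15:55; a 45-minute meeting can start as late as 15:10 and still end by 15:55.

15:10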